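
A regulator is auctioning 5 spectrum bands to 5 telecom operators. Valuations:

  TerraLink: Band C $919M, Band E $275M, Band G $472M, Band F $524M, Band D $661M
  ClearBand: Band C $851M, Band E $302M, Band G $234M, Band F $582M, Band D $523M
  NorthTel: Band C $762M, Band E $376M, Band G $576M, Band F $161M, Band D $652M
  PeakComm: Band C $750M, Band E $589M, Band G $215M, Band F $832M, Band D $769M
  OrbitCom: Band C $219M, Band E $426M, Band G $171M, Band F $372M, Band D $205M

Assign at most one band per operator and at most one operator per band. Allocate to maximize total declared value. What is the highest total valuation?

Max total: $3346M

Optimal: TerraLink→Band D ($661M), ClearBand→Band C ($851M), NorthTel→Band G ($576M), PeakComm→Band F ($832M), OrbitCom→Band E ($426M) — total 661+851+576+832+426 = $3346M.
Row-greedy (each operator in turn takes its best remaining band) gives $2913M, worse by 433.
Next-best assignment: TerraLink→Band C, ClearBand→Band D, NorthTel→Band G, PeakComm→Band F, OrbitCom→Band E = $3276M.
Swapping ClearBand↔NorthTel (ClearBand→Band G $234M, NorthTel→Band C $762M) loses 431.
No other one-to-one assignment exceeds $3346M.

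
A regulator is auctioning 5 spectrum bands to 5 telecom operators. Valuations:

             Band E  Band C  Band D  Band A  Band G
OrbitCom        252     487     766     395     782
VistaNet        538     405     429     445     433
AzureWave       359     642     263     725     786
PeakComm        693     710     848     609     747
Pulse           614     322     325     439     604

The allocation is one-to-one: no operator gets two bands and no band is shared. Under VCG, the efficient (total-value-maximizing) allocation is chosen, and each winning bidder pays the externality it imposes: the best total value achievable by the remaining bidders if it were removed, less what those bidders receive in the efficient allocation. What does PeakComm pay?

PeakComm pays $107M.

Efficient allocation: OrbitCom→Band G ($782M), VistaNet→Band C ($405M), AzureWave→Band A ($725M), PeakComm→Band D ($848M), Pulse→Band E ($614M); total welfare W = $3374M.
PeakComm receives Band D at value $848M, so the others get W − 848 = $2526M.
Without PeakComm: best allocation of the remaining 4 bidders over all 5 bands is OrbitCom→Band D ($766M), VistaNet→Band E ($538M), AzureWave→Band A ($725M), Pulse→Band G ($604M), total $2633M.
VCG payment = (others' best without PeakComm) − (others' welfare with PeakComm) = 2633 − 2526 = $107M.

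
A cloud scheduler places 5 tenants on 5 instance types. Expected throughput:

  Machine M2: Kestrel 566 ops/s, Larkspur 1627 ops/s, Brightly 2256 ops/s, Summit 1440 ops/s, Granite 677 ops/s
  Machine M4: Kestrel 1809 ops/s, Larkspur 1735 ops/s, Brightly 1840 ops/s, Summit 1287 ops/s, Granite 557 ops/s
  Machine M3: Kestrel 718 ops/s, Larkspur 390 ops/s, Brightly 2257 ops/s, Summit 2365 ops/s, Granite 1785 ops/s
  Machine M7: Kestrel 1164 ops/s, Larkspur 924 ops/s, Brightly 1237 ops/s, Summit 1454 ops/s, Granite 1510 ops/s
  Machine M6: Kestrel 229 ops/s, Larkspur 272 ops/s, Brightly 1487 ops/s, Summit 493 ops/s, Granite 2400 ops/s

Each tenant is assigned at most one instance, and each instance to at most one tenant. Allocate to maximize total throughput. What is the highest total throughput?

Max total: 9920 ops/s

Optimal: Kestrel→Machine M7 (1164 ops/s), Larkspur→Machine M4 (1735 ops/s), Brightly→Machine M2 (2256 ops/s), Summit→Machine M3 (2365 ops/s), Granite→Machine M6 (2400 ops/s) — total 1164+1735+2256+2365+2400 = 9920 ops/s.
Next-best assignment: Kestrel→Machine M4, Larkspur→Machine M7, Brightly→Machine M2, Summit→Machine M3, Granite→Machine M6 = 9754 ops/s.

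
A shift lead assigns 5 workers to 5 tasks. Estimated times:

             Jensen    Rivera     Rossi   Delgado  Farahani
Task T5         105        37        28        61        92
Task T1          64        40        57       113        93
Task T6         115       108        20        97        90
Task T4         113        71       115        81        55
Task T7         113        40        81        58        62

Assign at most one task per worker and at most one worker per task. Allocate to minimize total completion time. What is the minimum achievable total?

Optimal: Jensen→Task T1 (64 min), Rivera→Task T5 (37 min), Rossi→Task T6 (20 min), Delgado→Task T7 (58 min), Farahani→Task T4 (55 min) — total 64+37+20+58+55 = 234 min.
Next-best assignment: Jensen→Task T1, Rivera→Task T7, Rossi→Task T6, Delgado→Task T5, Farahani→Task T4 = 240 min.

Min total: 234 min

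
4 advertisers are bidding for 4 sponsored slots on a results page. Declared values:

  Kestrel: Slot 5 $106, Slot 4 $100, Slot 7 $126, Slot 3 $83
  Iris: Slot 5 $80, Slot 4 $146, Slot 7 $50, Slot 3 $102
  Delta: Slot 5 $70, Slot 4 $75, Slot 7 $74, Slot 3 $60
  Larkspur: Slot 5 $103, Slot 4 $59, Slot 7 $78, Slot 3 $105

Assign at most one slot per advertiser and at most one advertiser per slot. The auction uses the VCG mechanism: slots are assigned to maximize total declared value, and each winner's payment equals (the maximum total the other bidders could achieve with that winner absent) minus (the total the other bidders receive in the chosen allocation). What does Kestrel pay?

Efficient allocation: Kestrel→Slot 7 ($126), Iris→Slot 4 ($146), Delta→Slot 5 ($70), Larkspur→Slot 3 ($105); total welfare W = $447.
Kestrel receives Slot 7 at value $126, so the others get W − 126 = $321.
Without Kestrel: best allocation of the remaining 3 bidders over all 4 slots is Iris→Slot 4 ($146), Delta→Slot 7 ($74), Larkspur→Slot 3 ($105), total $325.
VCG payment = (others' best without Kestrel) − (others' welfare with Kestrel) = 325 − 321 = $4.

Kestrel pays $4.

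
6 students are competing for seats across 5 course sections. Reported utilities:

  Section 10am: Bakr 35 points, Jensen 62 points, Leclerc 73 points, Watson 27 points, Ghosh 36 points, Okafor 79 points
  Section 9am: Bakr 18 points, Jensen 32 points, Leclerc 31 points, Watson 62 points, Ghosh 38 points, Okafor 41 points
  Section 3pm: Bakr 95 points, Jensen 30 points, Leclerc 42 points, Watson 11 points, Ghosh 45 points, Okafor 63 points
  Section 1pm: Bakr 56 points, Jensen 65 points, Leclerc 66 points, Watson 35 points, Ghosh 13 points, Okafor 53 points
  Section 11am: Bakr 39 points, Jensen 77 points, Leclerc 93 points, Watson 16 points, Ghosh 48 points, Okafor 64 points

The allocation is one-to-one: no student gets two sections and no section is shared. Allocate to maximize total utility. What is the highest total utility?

Max total: 394 points

This is the linear assignment problem.
Optimal: Okafor→Section 10am (79 points), Watson→Section 9am (62 points), Bakr→Section 3pm (95 points), Jensen→Section 1pm (65 points), Leclerc→Section 11am (93 points) — total 79+62+95+65+93 = 394 points.
Every other assignment is strictly worse.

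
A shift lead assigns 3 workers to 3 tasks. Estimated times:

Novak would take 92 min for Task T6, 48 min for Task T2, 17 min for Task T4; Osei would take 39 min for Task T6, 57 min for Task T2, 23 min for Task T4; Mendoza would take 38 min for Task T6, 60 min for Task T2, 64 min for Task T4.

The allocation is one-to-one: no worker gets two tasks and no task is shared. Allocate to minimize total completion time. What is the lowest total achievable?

Min total: 109 min

Optimal: Novak→Task T2 (48 min), Osei→Task T4 (23 min), Mendoza→Task T6 (38 min) — total 48+23+38 = 109 min.
Swapping Osei↔Novak (Osei→Task T2 57 min, Novak→Task T4 17 min) adds 3.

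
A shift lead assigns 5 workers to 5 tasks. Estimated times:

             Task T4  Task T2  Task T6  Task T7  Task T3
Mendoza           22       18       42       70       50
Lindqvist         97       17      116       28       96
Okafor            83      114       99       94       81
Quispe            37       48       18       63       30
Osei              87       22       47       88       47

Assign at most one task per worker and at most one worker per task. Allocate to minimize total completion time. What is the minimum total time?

Optimal: Mendoza→Task T4 (22 min), Lindqvist→Task T7 (28 min), Okafor→Task T3 (81 min), Quispe→Task T6 (18 min), Osei→Task T2 (22 min) — total 22+28+81+18+22 = 171 min.
Column-greedy (each task in turn goes to its cheapest remaining worker) gives 226 min, worse by 55.
Every other assignment is strictly worse.

Min total: 171 min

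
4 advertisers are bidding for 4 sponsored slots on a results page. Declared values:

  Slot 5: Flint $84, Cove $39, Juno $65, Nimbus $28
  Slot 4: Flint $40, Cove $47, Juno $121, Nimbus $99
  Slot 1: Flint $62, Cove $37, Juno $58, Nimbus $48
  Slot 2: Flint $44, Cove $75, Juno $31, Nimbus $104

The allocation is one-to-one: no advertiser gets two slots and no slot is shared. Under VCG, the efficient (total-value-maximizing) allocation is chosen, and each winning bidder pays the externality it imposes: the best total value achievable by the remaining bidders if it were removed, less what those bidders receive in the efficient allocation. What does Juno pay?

Juno pays $33.

Efficient allocation: Flint→Slot 5 ($84), Cove→Slot 1 ($37), Juno→Slot 4 ($121), Nimbus→Slot 2 ($104); total welfare W = $346.
Juno receives Slot 4 at value $121, so the others get W − 121 = $225.
Without Juno: best allocation of the remaining 3 bidders over all 4 slots is Flint→Slot 5 ($84), Cove→Slot 2 ($75), Nimbus→Slot 4 ($99), total $258.
VCG payment = (others' best without Juno) − (others' welfare with Juno) = 258 − 225 = $33.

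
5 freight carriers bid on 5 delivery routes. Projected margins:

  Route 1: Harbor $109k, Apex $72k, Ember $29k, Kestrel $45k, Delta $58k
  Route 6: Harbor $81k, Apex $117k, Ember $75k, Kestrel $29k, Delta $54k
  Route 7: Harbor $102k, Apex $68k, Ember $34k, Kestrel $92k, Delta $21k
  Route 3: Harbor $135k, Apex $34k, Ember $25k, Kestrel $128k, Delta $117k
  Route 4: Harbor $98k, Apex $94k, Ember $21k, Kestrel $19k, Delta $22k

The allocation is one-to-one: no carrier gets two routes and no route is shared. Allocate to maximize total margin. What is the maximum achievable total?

Max total: $487k

Optimal: Harbor→Route 1 ($109k), Apex→Route 4 ($94k), Ember→Route 6 ($75k), Kestrel→Route 7 ($92k), Delta→Route 3 ($117k) — total 109+94+75+92+117 = $487k.
Column-greedy (each route in turn goes to its best remaining carrier) gives $456k, worse by 31.
Next-best assignment: Harbor→Route 7, Apex→Route 4, Ember→Route 6, Kestrel→Route 3, Delta→Route 1 = $457k.
Checked against all permutations: $487k is optimal.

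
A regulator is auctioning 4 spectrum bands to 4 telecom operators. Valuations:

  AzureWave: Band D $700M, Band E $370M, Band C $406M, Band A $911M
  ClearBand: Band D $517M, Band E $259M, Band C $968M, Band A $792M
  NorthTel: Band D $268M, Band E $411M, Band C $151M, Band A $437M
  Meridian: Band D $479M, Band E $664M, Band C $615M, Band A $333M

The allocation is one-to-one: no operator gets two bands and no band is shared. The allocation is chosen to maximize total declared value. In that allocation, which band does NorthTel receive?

Optimal: AzureWave→Band A ($911M), ClearBand→Band C ($968M), NorthTel→Band D ($268M), Meridian→Band E ($664M) — total 911+968+268+664 = $2811M.
Row-greedy (each operator in turn takes its best remaining band) gives $2769M, worse by 42.
Next-best assignment: AzureWave→Band D, ClearBand→Band C, NorthTel→Band A, Meridian→Band E = $2769M.
No other one-to-one assignment exceeds $2811M.
NorthTel's own top band is Band A ($437M), but forcing NorthTel→Band A and reassigning the rest optimally gives only $2769M — worse by 42.

NorthTel receives Band D.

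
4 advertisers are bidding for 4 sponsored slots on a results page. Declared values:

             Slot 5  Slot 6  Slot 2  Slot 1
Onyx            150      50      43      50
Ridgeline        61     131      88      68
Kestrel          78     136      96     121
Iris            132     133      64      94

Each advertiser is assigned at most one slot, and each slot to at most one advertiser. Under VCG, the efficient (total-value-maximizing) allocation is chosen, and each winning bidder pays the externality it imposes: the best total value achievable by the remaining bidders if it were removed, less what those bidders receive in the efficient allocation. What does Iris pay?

Efficient allocation: Onyx→Slot 5 ($150), Ridgeline→Slot 2 ($88), Kestrel→Slot 1 ($121), Iris→Slot 6 ($133); total welfare W = $492.
Iris receives Slot 6 at value $133, so the others get W − 133 = $359.
Without Iris: best allocation of the remaining 3 bidders over all 4 slots is Onyx→Slot 5 ($150), Ridgeline→Slot 6 ($131), Kestrel→Slot 1 ($121), total $402.
VCG payment = (others' best without Iris) − (others' welfare with Iris) = 402 − 359 = $43.

Iris pays $43.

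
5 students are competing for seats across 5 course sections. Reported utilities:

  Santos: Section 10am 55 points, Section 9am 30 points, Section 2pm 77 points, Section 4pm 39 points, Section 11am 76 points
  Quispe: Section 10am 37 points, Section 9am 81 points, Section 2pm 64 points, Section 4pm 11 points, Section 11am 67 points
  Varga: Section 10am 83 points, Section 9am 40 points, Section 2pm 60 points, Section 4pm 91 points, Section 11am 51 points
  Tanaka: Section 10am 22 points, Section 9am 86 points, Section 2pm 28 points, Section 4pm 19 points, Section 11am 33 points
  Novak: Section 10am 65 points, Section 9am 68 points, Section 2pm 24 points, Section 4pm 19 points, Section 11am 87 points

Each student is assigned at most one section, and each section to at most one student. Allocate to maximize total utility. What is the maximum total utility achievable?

Max total: 386 points

Optimal: Santos→Section 2pm (77 points), Quispe→Section 11am (67 points), Varga→Section 4pm (91 points), Tanaka→Section 9am (86 points), Novak→Section 10am (65 points) — total 77+67+91+86+65 = 386 points.
Max-entry greedy (repeatedly take the single best remaining cell) gives 378 points, worse by 8.
Next-best assignment: Santos→Section 10am, Quispe→Section 2pm, Varga→Section 4pm, Tanaka→Section 9am, Novak→Section 11am = 383 points.
Every other assignment is strictly worse.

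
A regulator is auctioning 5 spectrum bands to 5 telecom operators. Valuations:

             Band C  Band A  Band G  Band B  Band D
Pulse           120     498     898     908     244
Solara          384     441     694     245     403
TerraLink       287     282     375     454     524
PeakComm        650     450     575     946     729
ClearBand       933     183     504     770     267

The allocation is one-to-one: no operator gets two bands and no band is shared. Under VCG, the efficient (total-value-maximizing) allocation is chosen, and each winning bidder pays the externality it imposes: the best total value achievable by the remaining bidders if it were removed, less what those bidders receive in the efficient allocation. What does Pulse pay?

Efficient allocation: Pulse→Band G ($898M), Solara→Band A ($441M), TerraLink→Band D ($524M), PeakComm→Band B ($946M), ClearBand→Band C ($933M); total welfare W = $3742M.
Pulse receives Band G at value $898M, so the others get W − 898 = $2844M.
Without Pulse: best allocation of the remaining 4 bidders over all 5 bands is Solara→Band G ($694M), TerraLink→Band D ($524M), PeakComm→Band B ($946M), ClearBand→Band C ($933M), total $3097M.
VCG payment = (others' best without Pulse) − (others' welfare with Pulse) = 3097 − 2844 = $253M.

Pulse pays $253M.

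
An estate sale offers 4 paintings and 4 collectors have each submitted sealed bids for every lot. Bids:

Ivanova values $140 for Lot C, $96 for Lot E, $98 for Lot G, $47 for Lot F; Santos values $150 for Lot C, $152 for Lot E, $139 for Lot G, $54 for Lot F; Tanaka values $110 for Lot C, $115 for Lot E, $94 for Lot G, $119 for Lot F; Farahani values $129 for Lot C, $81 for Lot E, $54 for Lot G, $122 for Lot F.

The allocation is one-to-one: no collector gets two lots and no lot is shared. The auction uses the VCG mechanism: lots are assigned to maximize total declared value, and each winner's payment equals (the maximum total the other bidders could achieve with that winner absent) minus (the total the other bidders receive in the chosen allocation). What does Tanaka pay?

Tanaka pays $13.

Efficient allocation: Ivanova→Lot C ($140), Santos→Lot G ($139), Tanaka→Lot E ($115), Farahani→Lot F ($122); total welfare W = $516.
Tanaka receives Lot E at value $115, so the others get W − 115 = $401.
Without Tanaka: best allocation of the remaining 3 bidders over all 4 lots is Ivanova→Lot C ($140), Santos→Lot E ($152), Farahani→Lot F ($122), total $414.
VCG payment = (others' best without Tanaka) − (others' welfare with Tanaka) = 414 − 401 = $13.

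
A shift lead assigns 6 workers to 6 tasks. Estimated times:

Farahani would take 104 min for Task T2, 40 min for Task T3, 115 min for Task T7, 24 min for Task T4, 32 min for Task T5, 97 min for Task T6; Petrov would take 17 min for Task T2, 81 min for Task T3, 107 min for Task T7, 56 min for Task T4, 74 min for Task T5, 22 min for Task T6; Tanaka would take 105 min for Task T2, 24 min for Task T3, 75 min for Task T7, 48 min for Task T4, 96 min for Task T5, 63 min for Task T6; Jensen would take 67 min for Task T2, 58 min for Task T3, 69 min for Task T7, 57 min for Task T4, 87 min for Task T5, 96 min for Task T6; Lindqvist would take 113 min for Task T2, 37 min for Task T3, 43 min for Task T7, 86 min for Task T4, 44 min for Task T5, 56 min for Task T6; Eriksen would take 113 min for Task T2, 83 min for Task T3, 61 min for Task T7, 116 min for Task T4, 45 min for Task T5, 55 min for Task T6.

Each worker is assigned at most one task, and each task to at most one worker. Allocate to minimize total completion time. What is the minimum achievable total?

Min total: 225 min

This is a one-to-one assignment (minimum-cost bipartite matching).
Optimal: Farahani→Task T4 (24 min), Petrov→Task T6 (22 min), Tanaka→Task T3 (24 min), Jensen→Task T2 (67 min), Lindqvist→Task T7 (43 min), Eriksen→Task T5 (45 min) — total 24+22+24+67+43+45 = 225 min.
Row-greedy (each worker in turn takes its cheapest remaining task) gives 233 min, worse by 8.
Checked against all permutations: 225 min is optimal.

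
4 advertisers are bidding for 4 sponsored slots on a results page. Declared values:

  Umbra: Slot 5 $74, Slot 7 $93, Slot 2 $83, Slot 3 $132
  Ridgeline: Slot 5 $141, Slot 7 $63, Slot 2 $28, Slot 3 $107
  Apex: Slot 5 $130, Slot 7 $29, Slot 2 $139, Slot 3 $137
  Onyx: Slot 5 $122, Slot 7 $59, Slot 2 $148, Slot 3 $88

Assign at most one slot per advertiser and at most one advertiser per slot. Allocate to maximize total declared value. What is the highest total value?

Maximum total: $519

Optimal: Umbra→Slot 7 ($93), Ridgeline→Slot 5 ($141), Apex→Slot 3 ($137), Onyx→Slot 2 ($148) — total 93+141+137+148 = $519.
Next-best assignment: Umbra→Slot 7, Ridgeline→Slot 3, Apex→Slot 5, Onyx→Slot 2 = $478.
Every other assignment is strictly worse.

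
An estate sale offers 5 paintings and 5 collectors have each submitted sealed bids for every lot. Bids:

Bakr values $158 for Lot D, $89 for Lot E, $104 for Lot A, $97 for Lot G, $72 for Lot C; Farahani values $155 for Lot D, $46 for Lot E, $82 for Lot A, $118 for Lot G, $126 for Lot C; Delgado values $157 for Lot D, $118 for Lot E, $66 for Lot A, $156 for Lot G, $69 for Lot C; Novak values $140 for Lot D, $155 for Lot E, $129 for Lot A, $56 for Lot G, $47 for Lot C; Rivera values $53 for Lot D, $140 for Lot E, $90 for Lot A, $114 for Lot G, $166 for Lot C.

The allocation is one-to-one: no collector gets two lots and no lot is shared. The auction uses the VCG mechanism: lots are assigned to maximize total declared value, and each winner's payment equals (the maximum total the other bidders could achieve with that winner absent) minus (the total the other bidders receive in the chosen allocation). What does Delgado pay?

Efficient allocation: Bakr→Lot A ($104), Farahani→Lot D ($155), Delgado→Lot G ($156), Novak→Lot E ($155), Rivera→Lot C ($166); total welfare W = $736.
Delgado receives Lot G at value $156, so the others get W − 156 = $580.
Without Delgado: best allocation of the remaining 4 bidders over all 5 lots is Bakr→Lot D ($158), Farahani→Lot G ($118), Novak→Lot E ($155), Rivera→Lot C ($166), total $597.
VCG payment = (others' best without Delgado) − (others' welfare with Delgado) = 597 − 580 = $17.

Delgado pays $17.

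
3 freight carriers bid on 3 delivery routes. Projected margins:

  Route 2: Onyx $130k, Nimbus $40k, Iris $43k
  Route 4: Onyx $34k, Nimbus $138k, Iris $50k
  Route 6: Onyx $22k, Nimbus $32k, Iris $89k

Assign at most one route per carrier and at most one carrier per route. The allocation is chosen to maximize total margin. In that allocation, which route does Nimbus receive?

Nimbus receives Route 4.

Treat this as an assignment problem: match each carrier to one route.
Optimal: Onyx→Route 2 ($130k), Nimbus→Route 4 ($138k), Iris→Route 6 ($89k) — total 130+138+89 = $357k.
Swapping Iris↔Onyx (Iris→Route 2 $43k, Onyx→Route 6 $22k) loses 154.
No other one-to-one assignment exceeds $357k.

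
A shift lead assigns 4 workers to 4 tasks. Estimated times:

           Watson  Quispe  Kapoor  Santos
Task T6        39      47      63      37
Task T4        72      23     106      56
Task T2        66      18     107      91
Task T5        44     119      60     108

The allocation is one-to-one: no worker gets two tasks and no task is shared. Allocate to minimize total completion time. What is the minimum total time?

Min total: 173 min

Optimal: Watson→Task T6 (39 min), Quispe→Task T2 (18 min), Kapoor→Task T5 (60 min), Santos→Task T4 (56 min) — total 39+18+60+56 = 173 min.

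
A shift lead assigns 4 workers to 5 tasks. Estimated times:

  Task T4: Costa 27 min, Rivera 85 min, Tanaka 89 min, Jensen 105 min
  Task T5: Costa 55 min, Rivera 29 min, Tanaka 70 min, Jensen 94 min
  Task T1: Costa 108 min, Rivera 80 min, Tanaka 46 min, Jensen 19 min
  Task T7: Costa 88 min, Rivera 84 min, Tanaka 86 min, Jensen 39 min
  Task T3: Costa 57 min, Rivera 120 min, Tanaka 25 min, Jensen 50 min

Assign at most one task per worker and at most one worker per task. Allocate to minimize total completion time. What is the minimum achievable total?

Min total: 100 min

Optimal: Costa→Task T4 (27 min), Rivera→Task T5 (29 min), Tanaka→Task T3 (25 min), Jensen→Task T1 (19 min) — total 27+29+25+19 = 100 min.
Column-greedy (each task in turn goes to its cheapest remaining worker) gives 161 min, worse by 61.
Next-best assignment: Costa→Task T4, Rivera→Task T5, Tanaka→Task T3, Jensen→Task T7 = 120 min.
Swapping Jensen↔Tanaka (Jensen→Task T3 50 min, Tanaka→Task T1 46 min) adds 52.
No other one-to-one assignment undercuts 100 min.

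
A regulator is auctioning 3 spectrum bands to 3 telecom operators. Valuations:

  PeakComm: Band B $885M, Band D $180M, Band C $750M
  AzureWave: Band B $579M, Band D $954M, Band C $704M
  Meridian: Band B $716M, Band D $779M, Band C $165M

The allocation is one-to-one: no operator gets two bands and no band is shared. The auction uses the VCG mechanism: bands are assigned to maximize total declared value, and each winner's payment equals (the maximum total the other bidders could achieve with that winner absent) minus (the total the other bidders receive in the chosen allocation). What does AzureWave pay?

Efficient allocation: PeakComm→Band C ($750M), AzureWave→Band D ($954M), Meridian→Band B ($716M); total welfare W = $2420M.
AzureWave receives Band D at value $954M, so the others get W − 954 = $1466M.
Without AzureWave: best allocation of the remaining 2 bidders over all 3 bands is PeakComm→Band B ($885M), Meridian→Band D ($779M), total $1664M.
VCG payment = (others' best without AzureWave) − (others' welfare with AzureWave) = 1664 − 1466 = $198M.

AzureWave pays $198M.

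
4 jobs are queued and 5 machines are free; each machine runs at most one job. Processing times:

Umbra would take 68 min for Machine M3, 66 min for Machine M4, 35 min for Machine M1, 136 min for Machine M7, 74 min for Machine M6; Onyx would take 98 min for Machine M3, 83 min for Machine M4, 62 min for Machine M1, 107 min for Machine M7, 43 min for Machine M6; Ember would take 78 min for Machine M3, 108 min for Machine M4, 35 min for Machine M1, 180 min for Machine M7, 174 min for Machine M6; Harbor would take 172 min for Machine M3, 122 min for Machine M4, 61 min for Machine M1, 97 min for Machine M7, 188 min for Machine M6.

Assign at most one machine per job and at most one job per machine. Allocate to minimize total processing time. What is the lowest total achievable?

This is the linear assignment problem.
Optimal: Umbra→Machine M4 (66 min), Onyx→Machine M6 (43 min), Ember→Machine M1 (35 min), Harbor→Machine M7 (97 min) — total 66+43+35+97 = 241 min.
Row-greedy (each job in turn takes its cheapest remaining machine) gives 253 min, worse by 12.
Next-best assignment: Umbra→Machine M3, Onyx→Machine M6, Ember→Machine M1, Harbor→Machine M7 = 243 min.
Every other assignment is strictly worse.

Minimum total: 241 min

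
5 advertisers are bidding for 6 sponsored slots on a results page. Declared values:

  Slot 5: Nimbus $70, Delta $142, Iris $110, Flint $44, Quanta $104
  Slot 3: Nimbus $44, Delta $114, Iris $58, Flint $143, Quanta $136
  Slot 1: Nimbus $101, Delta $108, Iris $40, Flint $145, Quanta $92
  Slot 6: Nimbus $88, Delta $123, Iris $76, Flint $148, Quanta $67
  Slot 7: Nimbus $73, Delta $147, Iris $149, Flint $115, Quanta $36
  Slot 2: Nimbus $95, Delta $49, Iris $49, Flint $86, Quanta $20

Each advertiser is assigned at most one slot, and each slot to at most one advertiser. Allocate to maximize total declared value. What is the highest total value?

Optimal: Nimbus→Slot 1 ($101), Delta→Slot 5 ($142), Iris→Slot 7 ($149), Flint→Slot 6 ($148), Quanta→Slot 3 ($136) — total 101+142+149+148+136 = $676.
Row-greedy (each advertiser in turn takes its best remaining slot) gives $642, worse by 34.
No other one-to-one assignment exceeds $676.

Max total: $676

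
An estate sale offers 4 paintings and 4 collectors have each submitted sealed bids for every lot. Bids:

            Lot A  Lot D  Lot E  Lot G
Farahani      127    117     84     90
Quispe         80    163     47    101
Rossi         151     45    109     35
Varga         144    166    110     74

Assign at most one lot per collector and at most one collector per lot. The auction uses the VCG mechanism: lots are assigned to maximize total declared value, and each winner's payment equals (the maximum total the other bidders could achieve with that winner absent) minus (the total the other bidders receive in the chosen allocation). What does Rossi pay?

Efficient allocation: Farahani→Lot G ($90), Quispe→Lot D ($163), Rossi→Lot A ($151), Varga→Lot E ($110); total welfare W = $514.
Rossi receives Lot A at value $151, so the others get W − 151 = $363.
Without Rossi: best allocation of the remaining 3 bidders over all 4 lots is Farahani→Lot A ($127), Quispe→Lot D ($163), Varga→Lot E ($110), total $400.
VCG payment = (others' best without Rossi) − (others' welfare with Rossi) = 400 − 363 = $37.

Rossi pays $37.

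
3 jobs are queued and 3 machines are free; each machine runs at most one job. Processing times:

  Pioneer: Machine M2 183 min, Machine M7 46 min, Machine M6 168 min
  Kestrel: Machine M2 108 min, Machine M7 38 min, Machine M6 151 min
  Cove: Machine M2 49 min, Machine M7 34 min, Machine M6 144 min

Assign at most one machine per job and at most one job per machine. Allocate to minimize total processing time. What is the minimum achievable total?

This is a one-to-one assignment (minimum-cost bipartite matching).
Optimal: Pioneer→Machine M7 (46 min), Kestrel→Machine M6 (151 min), Cove→Machine M2 (49 min) — total 46+151+49 = 246 min.
Row-greedy (each job in turn takes its cheapest remaining machine) gives 298 min, worse by 52.
Next-best assignment: Pioneer→Machine M6, Kestrel→Machine M7, Cove→Machine M2 = 255 min.
Checked against all permutations: 246 min is optimal.

Minimum total: 246 min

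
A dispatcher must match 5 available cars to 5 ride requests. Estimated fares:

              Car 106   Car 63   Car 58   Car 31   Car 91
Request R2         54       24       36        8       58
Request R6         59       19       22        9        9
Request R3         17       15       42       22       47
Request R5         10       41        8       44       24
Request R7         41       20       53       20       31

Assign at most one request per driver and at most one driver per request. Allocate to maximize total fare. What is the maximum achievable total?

Treat this as an assignment problem: match each driver to one request.
Optimal: Car 106→Request R6 ($59), Car 63→Request R5 ($41), Car 58→Request R7 ($53), Car 31→Request R3 ($22), Car 91→Request R2 ($58) — total 59+41+53+22+58 = $233.
Column-greedy (each request in turn goes to its best remaining driver) gives $223, worse by 10.
Next-best assignment: Car 106→Request R6, Car 63→Request R3, Car 58→Request R7, Car 31→Request R5, Car 91→Request R2 = $229.
Checked against all permutations: $233 is optimal.

Max total: $233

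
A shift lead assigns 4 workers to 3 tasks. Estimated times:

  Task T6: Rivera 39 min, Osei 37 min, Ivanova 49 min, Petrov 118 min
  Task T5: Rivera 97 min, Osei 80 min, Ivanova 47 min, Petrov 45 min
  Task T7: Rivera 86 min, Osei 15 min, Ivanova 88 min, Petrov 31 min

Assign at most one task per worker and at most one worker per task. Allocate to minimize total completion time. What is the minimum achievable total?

Min total: 99 min

This is the linear assignment problem.
Optimal: Rivera→Task T6 (39 min), Petrov→Task T5 (45 min), Osei→Task T7 (15 min) — total 39+45+15 = 99 min.
Next-best assignment: Rivera→Task T6, Ivanova→Task T5, Osei→Task T7 = 101 min.
Swapping Osei↔Rivera (Osei→Task T6 37 min, Rivera→Task T7 86 min) adds 69.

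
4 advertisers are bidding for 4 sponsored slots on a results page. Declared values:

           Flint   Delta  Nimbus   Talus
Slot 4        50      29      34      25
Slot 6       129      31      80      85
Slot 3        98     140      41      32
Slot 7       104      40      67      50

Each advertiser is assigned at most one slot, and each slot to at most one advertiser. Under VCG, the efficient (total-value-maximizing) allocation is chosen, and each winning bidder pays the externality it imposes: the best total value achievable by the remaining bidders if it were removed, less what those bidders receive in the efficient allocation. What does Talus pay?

Efficient allocation: Flint→Slot 7 ($104), Delta→Slot 3 ($140), Nimbus→Slot 4 ($34), Talus→Slot 6 ($85); total welfare W = $363.
Talus receives Slot 6 at value $85, so the others get W − 85 = $278.
Without Talus: best allocation of the remaining 3 bidders over all 4 slots is Flint→Slot 6 ($129), Delta→Slot 3 ($140), Nimbus→Slot 7 ($67), total $336.
VCG payment = (others' best without Talus) − (others' welfare with Talus) = 336 − 278 = $58.

Talus pays $58.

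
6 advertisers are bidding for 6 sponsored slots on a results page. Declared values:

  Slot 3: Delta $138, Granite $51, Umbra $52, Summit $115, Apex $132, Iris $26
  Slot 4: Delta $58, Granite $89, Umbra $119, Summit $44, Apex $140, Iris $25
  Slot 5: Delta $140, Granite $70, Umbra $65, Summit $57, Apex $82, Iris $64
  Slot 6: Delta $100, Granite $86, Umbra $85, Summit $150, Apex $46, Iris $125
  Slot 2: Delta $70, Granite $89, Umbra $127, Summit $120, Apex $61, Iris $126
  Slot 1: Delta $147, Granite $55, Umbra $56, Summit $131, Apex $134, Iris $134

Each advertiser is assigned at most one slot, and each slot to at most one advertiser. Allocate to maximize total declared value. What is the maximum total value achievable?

This is a one-to-one assignment (maximum-weight bipartite matching).
Optimal: Delta→Slot 5 ($140), Granite→Slot 4 ($89), Umbra→Slot 2 ($127), Summit→Slot 6 ($150), Apex→Slot 3 ($132), Iris→Slot 1 ($134) — total 140+89+127+150+132+134 = $772.
No other one-to-one assignment exceeds $772.

Max total: $772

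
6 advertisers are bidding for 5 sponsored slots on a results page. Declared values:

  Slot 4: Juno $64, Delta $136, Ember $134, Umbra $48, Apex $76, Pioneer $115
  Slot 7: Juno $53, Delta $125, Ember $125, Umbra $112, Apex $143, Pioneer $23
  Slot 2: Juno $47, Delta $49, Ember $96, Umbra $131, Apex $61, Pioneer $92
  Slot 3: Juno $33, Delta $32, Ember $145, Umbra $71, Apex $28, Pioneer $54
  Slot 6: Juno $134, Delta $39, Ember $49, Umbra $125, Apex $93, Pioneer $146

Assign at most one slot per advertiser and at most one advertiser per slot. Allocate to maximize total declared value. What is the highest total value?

Optimal: Delta→Slot 4 ($136), Apex→Slot 7 ($143), Umbra→Slot 2 ($131), Ember→Slot 3 ($145), Pioneer→Slot 6 ($146) — total 136+143+131+145+146 = $701.
Row-greedy (each advertiser in turn takes its best remaining slot) gives $689, worse by 12.
Swapping Umbra↔Delta (Umbra→Slot 4 $48, Delta→Slot 2 $49) loses 170.
Checked against all permutations: $701 is optimal.

Maximum total: $701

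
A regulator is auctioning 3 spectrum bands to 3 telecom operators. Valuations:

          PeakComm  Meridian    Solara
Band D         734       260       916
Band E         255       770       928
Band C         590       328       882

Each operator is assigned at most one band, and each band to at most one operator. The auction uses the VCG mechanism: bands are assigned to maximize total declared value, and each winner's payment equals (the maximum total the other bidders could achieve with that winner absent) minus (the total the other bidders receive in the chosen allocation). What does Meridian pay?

Meridian pays $46M.

Efficient allocation: PeakComm→Band D ($734M), Meridian→Band E ($770M), Solara→Band C ($882M); total welfare W = $2386M.
Meridian receives Band E at value $770M, so the others get W − 770 = $1616M.
Without Meridian: best allocation of the remaining 2 bidders over all 3 bands is PeakComm→Band D ($734M), Solara→Band E ($928M), total $1662M.
VCG payment = (others' best without Meridian) − (others' welfare with Meridian) = 1662 − 1616 = $46M.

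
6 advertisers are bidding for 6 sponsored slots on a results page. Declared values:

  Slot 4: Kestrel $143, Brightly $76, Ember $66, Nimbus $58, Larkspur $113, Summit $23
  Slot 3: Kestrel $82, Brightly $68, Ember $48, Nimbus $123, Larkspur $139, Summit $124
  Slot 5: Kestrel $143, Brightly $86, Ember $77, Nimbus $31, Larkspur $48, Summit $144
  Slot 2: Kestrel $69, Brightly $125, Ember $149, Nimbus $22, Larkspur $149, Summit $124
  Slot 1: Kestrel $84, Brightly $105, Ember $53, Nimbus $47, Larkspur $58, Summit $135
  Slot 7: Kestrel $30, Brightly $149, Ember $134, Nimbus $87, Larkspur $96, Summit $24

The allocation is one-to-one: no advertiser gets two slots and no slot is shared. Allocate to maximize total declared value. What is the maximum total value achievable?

Optimal: Kestrel→Slot 5 ($143), Brightly→Slot 7 ($149), Ember→Slot 2 ($149), Nimbus→Slot 3 ($123), Larkspur→Slot 4 ($113), Summit→Slot 1 ($135) — total 143+149+149+123+113+135 = $812.
Column-greedy (each slot in turn goes to its best remaining advertiser) gives $767, worse by 45.
Next-best assignment: Kestrel→Slot 4, Brightly→Slot 1, Ember→Slot 7, Nimbus→Slot 3, Larkspur→Slot 2, Summit→Slot 5 = $798.
Swapping Nimbus↔Brightly (Nimbus→Slot 7 $87, Brightly→Slot 3 $68) loses 117.

Maximum total: $812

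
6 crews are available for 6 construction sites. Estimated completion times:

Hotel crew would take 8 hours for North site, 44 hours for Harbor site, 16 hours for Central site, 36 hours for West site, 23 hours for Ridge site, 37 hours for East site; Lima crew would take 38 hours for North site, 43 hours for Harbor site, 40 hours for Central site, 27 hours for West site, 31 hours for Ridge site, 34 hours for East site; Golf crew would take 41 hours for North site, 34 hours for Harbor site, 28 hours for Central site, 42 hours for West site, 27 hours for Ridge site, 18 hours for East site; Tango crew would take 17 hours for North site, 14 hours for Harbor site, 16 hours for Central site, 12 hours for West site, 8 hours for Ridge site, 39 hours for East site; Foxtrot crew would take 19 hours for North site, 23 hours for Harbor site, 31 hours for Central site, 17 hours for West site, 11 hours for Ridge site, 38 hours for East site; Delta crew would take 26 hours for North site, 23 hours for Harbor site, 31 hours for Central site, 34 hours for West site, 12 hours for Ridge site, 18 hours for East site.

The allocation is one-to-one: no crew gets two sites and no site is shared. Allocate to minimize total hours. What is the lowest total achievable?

Min total: 103 hours

Optimal: Hotel crew→North site (8 hours), Lima crew→West site (27 hours), Golf crew→East site (18 hours), Tango crew→Central site (16 hours), Foxtrot crew→Ridge site (11 hours), Delta crew→Harbor site (23 hours) — total 8+27+18+16+11+23 = 103 hours.
Column-greedy (each site in turn goes to its cheapest remaining crew) gives 113 hours, worse by 10.
Next-best assignment: Hotel crew→North site, Lima crew→West site, Golf crew→East site, Tango crew→Central site, Foxtrot crew→Harbor site, Delta crew→Ridge site = 104 hours.
Swapping Foxtrot crew↔Golf crew (Foxtrot crew→East site 38 hours, Golf crew→Ridge site 27 hours) adds 36.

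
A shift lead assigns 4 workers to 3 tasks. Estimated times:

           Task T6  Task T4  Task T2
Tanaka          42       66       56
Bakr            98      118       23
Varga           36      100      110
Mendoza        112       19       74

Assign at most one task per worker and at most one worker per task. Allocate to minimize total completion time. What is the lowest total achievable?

Optimal: Varga→Task T6 (36 min), Mendoza→Task T4 (19 min), Bakr→Task T2 (23 min) — total 36+19+23 = 78 min.
Row-greedy (each worker in turn takes its cheapest remaining task) gives 165 min, worse by 87.
No other one-to-one assignment undercuts 78 min.

Min total: 78 min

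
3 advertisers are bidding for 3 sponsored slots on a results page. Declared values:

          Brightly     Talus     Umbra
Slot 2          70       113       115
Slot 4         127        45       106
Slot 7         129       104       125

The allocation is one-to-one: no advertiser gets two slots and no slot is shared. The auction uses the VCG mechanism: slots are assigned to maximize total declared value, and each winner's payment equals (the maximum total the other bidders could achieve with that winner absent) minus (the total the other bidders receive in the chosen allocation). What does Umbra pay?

Efficient allocation: Brightly→Slot 4 ($127), Talus→Slot 2 ($113), Umbra→Slot 7 ($125); total welfare W = $365.
Umbra receives Slot 7 at value $125, so the others get W − 125 = $240.
Without Umbra: best allocation of the remaining 2 bidders over all 3 slots is Brightly→Slot 7 ($129), Talus→Slot 2 ($113), total $242.
VCG payment = (others' best without Umbra) − (others' welfare with Umbra) = 242 − 240 = $2.

Umbra pays $2.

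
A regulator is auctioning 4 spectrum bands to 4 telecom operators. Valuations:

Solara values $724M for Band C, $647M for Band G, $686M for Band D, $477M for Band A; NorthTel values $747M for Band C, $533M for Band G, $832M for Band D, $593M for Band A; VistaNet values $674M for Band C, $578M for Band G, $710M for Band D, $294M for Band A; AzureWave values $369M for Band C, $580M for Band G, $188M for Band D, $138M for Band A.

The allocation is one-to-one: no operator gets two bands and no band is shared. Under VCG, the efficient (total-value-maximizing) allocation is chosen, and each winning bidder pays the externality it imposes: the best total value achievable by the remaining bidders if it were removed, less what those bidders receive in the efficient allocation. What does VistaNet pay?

Efficient allocation: Solara→Band C ($724M), NorthTel→Band A ($593M), VistaNet→Band D ($710M), AzureWave→Band G ($580M); total welfare W = $2607M.
VistaNet receives Band D at value $710M, so the others get W − 710 = $1897M.
Without VistaNet: best allocation of the remaining 3 bidders over all 4 bands is Solara→Band C ($724M), NorthTel→Band D ($832M), AzureWave→Band G ($580M), total $2136M.
VCG payment = (others' best without VistaNet) − (others' welfare with VistaNet) = 2136 − 1897 = $239M.

VistaNet pays $239M.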